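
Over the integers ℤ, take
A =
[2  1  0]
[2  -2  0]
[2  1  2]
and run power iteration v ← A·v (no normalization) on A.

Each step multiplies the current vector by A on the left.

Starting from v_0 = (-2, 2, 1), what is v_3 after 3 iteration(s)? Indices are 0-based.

v_0 = (-2, 2, 1).
v_1 = A·v_0 = (-2, -8, 0).
v_2 = A·v_1 = (-12, 12, -12).
v_3 = A·v_2 = (-12, -48, -36).

v_3 = (-12, -48, -36)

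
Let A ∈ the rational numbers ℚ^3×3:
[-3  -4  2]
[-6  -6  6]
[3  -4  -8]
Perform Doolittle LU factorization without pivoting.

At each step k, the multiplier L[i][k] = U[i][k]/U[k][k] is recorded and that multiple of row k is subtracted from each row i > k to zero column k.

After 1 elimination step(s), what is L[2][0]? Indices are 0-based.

k=0: U[0][0]=-3
  eliminate (1,0): mult=2, new row 1: (0, 2, 2); set L[1][0]=2
  eliminate (2,0): mult=-1, new row 2: (0, -8, -6); set L[2][0]=-1

L[2][0] = -1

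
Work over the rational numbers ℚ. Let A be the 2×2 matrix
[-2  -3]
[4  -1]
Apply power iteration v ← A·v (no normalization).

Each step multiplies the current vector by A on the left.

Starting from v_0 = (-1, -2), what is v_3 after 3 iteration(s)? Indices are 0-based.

v_0 = (-1, -2).
v_1 = A·v_0 = (8, -2).
v_2 = A·v_1 = (-10, 34).
v_3 = A·v_2 = (-82, -74).

v_3 = (-82, -74)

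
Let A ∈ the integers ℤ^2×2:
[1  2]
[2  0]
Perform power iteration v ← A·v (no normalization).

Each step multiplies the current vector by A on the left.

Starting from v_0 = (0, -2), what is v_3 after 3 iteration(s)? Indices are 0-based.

v_3 = (-20, -8)

v_0 = (0, -2).
v_1 = A·v_0 = (-4, 0).
v_2 = A·v_1 = (-4, -8).
v_3 = A·v_2 = (-20, -8).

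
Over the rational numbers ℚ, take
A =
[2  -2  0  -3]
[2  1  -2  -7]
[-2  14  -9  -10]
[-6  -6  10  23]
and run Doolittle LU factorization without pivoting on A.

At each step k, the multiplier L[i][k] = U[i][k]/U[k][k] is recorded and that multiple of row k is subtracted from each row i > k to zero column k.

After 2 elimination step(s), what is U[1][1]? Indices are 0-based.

k=0: U[0][0]=2
  eliminate (1,0): mult=1, new row 1: (0, 3, -2, -4); set L[1][0]=1
  eliminate (2,0): mult=-1, new row 2: (0, 12, -9, -13); set L[2][0]=-1
  eliminate (3,0): mult=-3, new row 3: (0, -12, 10, 14); set L[3][0]=-3
k=1: U[1][1]=3
  eliminate (2,1): mult=4, new row 2: (0, 0, -1, 3); set L[2][1]=4
  eliminate (3,1): mult=-4, new row 3: (0, 0, 2, -2); set L[3][1]=-4

U[1][1] = 3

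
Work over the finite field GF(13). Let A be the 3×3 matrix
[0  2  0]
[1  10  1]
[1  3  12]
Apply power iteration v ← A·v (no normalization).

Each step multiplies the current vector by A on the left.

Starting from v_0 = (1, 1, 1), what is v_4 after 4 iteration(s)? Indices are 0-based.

v_0 = (1, 1, 1).
v_1 = A·v_0 = (2, 12, 3).
v_2 = A·v_1 = (11, 8, 9).
v_3 = A·v_2 = (3, 9, 0).
v_4 = A·v_3 = (5, 2, 4).

v_4 = (5, 2, 4)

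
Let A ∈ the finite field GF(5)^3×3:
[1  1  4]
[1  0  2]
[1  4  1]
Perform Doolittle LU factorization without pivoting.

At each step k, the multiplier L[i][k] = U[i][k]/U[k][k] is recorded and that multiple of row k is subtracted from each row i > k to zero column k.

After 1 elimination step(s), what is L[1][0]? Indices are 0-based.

[col 0] pivot 1
  R1 -= 1*R0 → (0, 4, 3)  (L[1][0] := 1)
  R2 -= 1*R0 → (0, 3, 2)  (L[2][0] := 1)

L[1][0] = 1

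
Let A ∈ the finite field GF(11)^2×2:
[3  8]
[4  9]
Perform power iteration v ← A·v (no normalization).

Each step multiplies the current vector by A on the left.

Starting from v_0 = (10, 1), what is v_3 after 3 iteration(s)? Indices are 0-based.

v_0 = (10, 1).
v_1 = A·v_0 = (5, 5).
v_2 = A·v_1 = (0, 10).
v_3 = A·v_2 = (3, 2).

v_3 = (3, 2)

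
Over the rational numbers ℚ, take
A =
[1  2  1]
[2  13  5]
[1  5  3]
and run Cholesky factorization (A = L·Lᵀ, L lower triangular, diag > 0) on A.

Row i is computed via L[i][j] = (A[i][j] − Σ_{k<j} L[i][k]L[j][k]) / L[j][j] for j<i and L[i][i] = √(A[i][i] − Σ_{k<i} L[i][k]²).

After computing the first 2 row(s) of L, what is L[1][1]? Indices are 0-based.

L[1][1] = 3

Step 1: L[0][0] = √(1) = 1.
  L[1][0] = (2) / L[0][0] = 2.
Step 2: L[1][1] = √(9) = 3.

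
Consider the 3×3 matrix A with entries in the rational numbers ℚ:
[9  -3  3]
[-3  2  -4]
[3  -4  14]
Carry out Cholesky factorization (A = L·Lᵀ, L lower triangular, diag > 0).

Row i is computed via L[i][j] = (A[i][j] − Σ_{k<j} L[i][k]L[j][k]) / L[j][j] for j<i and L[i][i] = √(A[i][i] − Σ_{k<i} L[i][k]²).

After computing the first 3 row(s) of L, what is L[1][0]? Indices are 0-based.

Step 1: L[0][0] = √(9) = 3.
  L[1][0] = (-3) / L[0][0] = -1.
Step 2: L[1][1] = √(1) = 1.
  L[2][0] = (3) / L[0][0] = 1.
  L[2][1] = (-3) / L[1][1] = -3.
Step 3: L[2][2] = √(4) = 2.

L[1][0] = -1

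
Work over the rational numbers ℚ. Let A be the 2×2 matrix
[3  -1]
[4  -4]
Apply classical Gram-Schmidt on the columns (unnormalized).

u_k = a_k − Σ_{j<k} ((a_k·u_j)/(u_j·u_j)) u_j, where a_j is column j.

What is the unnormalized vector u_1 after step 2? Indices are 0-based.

Step 1: u_0 = a_0 = (3, 4).
Step 2: u_1 = a_1 − (-19/25)·u_0 = (32/25, -24/25).

u_1 = (32/25, -24/25)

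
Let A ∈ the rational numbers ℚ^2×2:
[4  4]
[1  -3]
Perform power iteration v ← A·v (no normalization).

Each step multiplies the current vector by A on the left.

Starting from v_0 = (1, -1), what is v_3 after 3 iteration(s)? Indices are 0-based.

v_3 = (16, 52)

v_0 = (1, -1).
v_1 = A·v_0 = (0, 4).
v_2 = A·v_1 = (16, -12).
v_3 = A·v_2 = (16, 52).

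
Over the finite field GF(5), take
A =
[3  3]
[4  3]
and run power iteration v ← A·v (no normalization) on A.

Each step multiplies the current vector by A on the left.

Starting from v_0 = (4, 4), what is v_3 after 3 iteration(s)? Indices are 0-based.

v_3 = (3, 4)

v_0 = (4, 4).
v_1 = A·v_0 = (4, 3).
v_2 = A·v_1 = (1, 0).
v_3 = A·v_2 = (3, 4).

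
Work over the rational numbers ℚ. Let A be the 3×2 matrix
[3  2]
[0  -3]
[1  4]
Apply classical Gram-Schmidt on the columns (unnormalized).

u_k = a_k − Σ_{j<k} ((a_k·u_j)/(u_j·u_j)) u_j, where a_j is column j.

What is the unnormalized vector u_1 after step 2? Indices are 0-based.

u_1 = (-1, -3, 3)

Step 1: u_0 = a_0 = (3, 0, 1).
Step 2: u_1 = a_1 − (1)·u_0 = (-1, -3, 3).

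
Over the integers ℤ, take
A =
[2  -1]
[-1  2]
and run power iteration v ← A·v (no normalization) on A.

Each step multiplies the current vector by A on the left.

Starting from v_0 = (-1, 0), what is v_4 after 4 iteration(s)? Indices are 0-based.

v_0 = (-1, 0).
v_1 = A·v_0 = (-2, 1).
v_2 = A·v_1 = (-5, 4).
v_3 = A·v_2 = (-14, 13).
v_4 = A·v_3 = (-41, 40).

v_4 = (-41, 40)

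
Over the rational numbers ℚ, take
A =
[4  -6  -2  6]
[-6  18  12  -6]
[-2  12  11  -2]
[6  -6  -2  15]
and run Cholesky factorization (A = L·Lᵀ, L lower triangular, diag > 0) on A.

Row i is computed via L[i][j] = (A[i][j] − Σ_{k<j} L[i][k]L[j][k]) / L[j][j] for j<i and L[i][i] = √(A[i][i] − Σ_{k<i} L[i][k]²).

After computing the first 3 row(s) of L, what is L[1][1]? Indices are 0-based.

Step 1: L[0][0] = √(4) = 2.
  L[1][0] = (-6) / L[0][0] = -3.
Step 2: L[1][1] = √(9) = 3.
  L[2][0] = (-2) / L[0][0] = -1.
  L[2][1] = (9) / L[1][1] = 3.
Step 3: L[2][2] = √(1) = 1.

L[1][1] = 3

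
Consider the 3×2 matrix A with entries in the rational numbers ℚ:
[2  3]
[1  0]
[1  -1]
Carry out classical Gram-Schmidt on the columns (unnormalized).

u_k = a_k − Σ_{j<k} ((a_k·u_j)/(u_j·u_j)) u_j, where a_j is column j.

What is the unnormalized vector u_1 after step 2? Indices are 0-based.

u_1 = (4/3, -5/6, -11/6)

Step 1: u_0 = a_0 = (2, 1, 1).
Step 2: u_1 = a_1 − (5/6)·u_0 = (4/3, -5/6, -11/6).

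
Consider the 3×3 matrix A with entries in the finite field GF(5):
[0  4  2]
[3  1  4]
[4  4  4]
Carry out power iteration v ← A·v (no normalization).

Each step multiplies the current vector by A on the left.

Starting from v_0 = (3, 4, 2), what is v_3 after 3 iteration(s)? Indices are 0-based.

v_0 = (3, 4, 2).
v_1 = A·v_0 = (0, 1, 1).
v_2 = A·v_1 = (1, 0, 3).
v_3 = A·v_2 = (1, 0, 1).

v_3 = (1, 0, 1)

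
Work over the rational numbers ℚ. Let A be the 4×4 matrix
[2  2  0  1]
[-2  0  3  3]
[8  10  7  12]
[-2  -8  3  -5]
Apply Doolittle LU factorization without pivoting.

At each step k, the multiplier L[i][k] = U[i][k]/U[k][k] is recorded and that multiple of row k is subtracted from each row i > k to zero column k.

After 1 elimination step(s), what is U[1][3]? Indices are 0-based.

U[1][3] = 4

k=0: U[0][0]=2
  eliminate (1,0): mult=-1, new row 1: (0, 2, 3, 4); set L[1][0]=-1
  eliminate (2,0): mult=4, new row 2: (0, 2, 7, 8); set L[2][0]=4
  eliminate (3,0): mult=-1, new row 3: (0, -6, 3, -4); set L[3][0]=-1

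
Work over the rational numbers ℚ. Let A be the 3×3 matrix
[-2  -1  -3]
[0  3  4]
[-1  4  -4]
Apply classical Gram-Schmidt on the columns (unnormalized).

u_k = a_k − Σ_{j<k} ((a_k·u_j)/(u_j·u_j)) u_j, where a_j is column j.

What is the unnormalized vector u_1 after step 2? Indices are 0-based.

u_1 = (-9/5, 3, 18/5)

Step 1: u_0 = a_0 = (-2, 0, -1).
Step 2: u_1 = a_1 − (-2/5)·u_0 = (-9/5, 3, 18/5).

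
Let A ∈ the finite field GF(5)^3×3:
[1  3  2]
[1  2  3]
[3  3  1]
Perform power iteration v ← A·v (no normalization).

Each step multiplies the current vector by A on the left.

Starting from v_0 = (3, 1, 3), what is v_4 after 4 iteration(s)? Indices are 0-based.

v_4 = (4, 1, 4)

v_0 = (3, 1, 3).
v_1 = A·v_0 = (2, 4, 0).
v_2 = A·v_1 = (4, 0, 3).
v_3 = A·v_2 = (0, 3, 0).
v_4 = A·v_3 = (4, 1, 4).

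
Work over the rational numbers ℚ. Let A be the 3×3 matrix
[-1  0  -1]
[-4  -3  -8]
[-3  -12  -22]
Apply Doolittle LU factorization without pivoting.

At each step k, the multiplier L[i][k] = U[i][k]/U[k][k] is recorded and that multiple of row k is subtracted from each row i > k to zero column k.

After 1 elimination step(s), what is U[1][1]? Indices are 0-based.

Step 1: pivot at (0,0) is -1.
  row1 ← row1 − (4)·row0  ⇒  L[1][0]=4, U row1=(0, -3, -4)
  row2 ← row2 − (3)·row0  ⇒  L[2][0]=3, U row2=(0, -12, -19)

U[1][1] = -3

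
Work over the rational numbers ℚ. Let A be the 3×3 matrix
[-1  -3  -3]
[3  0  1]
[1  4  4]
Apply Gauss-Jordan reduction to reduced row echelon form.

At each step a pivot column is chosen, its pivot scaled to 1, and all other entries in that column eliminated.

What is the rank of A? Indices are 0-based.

rank = 3

pivot(0,0)=-1: scale R0 → (1, 3, 3)
  clear (1,0): R1 −= (3)R0 → (0, -9, -8)
  clear (2,0): R2 −= (1)R0 → (0, 1, 1)
pivot(1,1)=-9: scale R1 → (0, 1, 8/9)
  clear (0,1): R0 −= (3)R1 → (1, 0, 1/3)
  clear (2,1): R2 −= (1)R1 → (0, 0, 1/9)
pivot(2,2)=1/9: scale R2 → (0, 0, 1)
  clear (0,2): R0 −= (1/3)R2 → (1, 0, 0)
  clear (1,2): R1 −= (8/9)R2 → (0, 1, 0)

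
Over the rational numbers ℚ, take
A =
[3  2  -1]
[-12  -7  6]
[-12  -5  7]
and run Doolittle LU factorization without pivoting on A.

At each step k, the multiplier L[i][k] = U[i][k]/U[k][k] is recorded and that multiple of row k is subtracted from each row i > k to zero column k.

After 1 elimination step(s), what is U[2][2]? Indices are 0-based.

U[2][2] = 3

Step 1: pivot at (0,0) is 3.
  row1 ← row1 − (-4)·row0  ⇒  L[1][0]=-4, U row1=(0, 1, 2)
  row2 ← row2 − (-4)·row0  ⇒  L[2][0]=-4, U row2=(0, 3, 3)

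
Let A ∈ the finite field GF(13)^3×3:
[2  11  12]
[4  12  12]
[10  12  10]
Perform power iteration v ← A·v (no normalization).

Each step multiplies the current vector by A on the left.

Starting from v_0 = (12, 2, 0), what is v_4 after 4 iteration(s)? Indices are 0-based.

v_4 = (5, 3, 6)

v_0 = (12, 2, 0).
v_1 = A·v_0 = (7, 7, 1).
v_2 = A·v_1 = (12, 7, 8).
v_3 = A·v_2 = (2, 7, 11).
v_4 = A·v_3 = (5, 3, 6).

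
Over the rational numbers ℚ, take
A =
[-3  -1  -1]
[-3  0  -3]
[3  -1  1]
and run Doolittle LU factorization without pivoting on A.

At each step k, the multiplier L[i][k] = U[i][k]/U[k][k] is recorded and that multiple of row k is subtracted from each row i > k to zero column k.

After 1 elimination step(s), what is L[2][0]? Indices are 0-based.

L[2][0] = -1

[col 0] pivot -3
  R1 -= 1*R0 → (0, 1, -2)  (L[1][0] := 1)
  R2 -= -1*R0 → (0, -2, 0)  (L[2][0] := -1)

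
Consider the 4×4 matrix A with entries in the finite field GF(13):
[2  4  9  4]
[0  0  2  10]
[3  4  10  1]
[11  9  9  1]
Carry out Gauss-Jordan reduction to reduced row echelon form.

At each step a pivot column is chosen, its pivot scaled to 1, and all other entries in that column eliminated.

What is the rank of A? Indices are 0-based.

rank = 4

step 1: normalize row 0 (÷2) = (1, 2, 11, 2)
  row 2: subtract 3×row0 = (0, 11, 3, 8)
  row 3: subtract 11×row0 = (0, 0, 5, 5)
step 2: exchange rows 1,2
step 2: normalize row 1 (÷11) = (0, 1, 5, 9)
  row 0: subtract 2×row1 = (1, 0, 1, 10)
step 3: normalize row 2 (÷2) = (0, 0, 1, 5)
  row 0: subtract 1×row2 = (1, 0, 0, 5)
  row 1: subtract 5×row2 = (0, 1, 0, 10)
  row 3: subtract 5×row2 = (0, 0, 0, 6)
step 4: normalize row 3 (÷6) = (0, 0, 0, 1)
  row 0: subtract 5×row3 = (1, 0, 0, 0)
  row 1: subtract 10×row3 = (0, 1, 0, 0)
  row 2: subtract 5×row3 = (0, 0, 1, 0)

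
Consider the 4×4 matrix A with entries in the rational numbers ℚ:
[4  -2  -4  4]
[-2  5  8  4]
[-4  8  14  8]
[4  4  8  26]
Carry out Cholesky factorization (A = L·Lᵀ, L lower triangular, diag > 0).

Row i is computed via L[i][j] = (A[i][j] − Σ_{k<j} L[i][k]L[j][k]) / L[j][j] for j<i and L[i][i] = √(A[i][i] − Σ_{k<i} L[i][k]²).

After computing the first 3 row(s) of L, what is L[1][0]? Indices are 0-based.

Step 1: L[0][0] = √(4) = 2.
  L[1][0] = (-2) / L[0][0] = -1.
Step 2: L[1][1] = √(4) = 2.
  L[2][0] = (-4) / L[0][0] = -2.
  L[2][1] = (6) / L[1][1] = 3.
Step 3: L[2][2] = √(1) = 1.

L[1][0] = -1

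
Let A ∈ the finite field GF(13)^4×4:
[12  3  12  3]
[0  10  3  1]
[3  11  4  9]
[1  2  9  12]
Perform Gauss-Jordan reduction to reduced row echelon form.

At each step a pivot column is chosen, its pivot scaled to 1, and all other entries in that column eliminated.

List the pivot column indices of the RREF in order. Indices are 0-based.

pivot(0,0)=12: scale R0 → (1, 10, 1, 10)
  clear (2,0): R2 −= (3)R0 → (0, 7, 1, 5)
  clear (3,0): R3 −= (1)R0 → (0, 5, 8, 2)
pivot(1,1)=10: scale R1 → (0, 1, 12, 4)
  clear (0,1): R0 −= (10)R1 → (1, 0, 11, 9)
  clear (2,1): R2 −= (7)R1 → (0, 0, 8, 3)
  clear (3,1): R3 −= (5)R1 → (0, 0, 0, 8)
pivot(2,2)=8: scale R2 → (0, 0, 1, 2)
  clear (0,2): R0 −= (11)R2 → (1, 0, 0, 0)
  clear (1,2): R1 −= (12)R2 → (0, 1, 0, 6)
pivot(3,3)=8: scale R3 → (0, 0, 0, 1)
  clear (1,3): R1 −= (6)R3 → (0, 1, 0, 0)
  clear (2,3): R2 −= (2)R3 → (0, 0, 1, 0)

pivot columns: 0, 1, 2, 3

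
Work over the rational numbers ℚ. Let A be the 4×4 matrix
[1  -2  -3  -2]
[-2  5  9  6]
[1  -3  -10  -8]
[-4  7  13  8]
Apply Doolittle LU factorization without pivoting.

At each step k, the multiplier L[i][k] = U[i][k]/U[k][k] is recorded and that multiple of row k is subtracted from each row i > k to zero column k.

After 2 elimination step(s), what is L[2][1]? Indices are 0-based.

Step 1: pivot at (0,0) is 1.
  row1 ← row1 − (-2)·row0  ⇒  L[1][0]=-2, U row1=(0, 1, 3, 2)
  row2 ← row2 − (1)·row0  ⇒  L[2][0]=1, U row2=(0, -1, -7, -6)
  row3 ← row3 − (-4)·row0  ⇒  L[3][0]=-4, U row3=(0, -1, 1, 0)
Step 2: pivot at (1,1) is 1.
  row2 ← row2 − (-1)·row1  ⇒  L[2][1]=-1, U row2=(0, 0, -4, -4)
  row3 ← row3 − (-1)·row1  ⇒  L[3][1]=-1, U row3=(0, 0, 4, 2)

L[2][1] = -1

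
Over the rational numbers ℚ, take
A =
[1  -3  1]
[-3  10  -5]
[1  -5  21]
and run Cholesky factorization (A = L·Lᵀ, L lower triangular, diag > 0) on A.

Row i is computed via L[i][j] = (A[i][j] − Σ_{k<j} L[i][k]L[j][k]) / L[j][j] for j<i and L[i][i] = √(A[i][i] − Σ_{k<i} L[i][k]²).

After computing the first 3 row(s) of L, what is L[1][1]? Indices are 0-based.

Step 1: L[0][0] = √(1) = 1.
  L[1][0] = (-3) / L[0][0] = -3.
Step 2: L[1][1] = √(1) = 1.
  L[2][0] = (1) / L[0][0] = 1.
  L[2][1] = (-2) / L[1][1] = -2.
Step 3: L[2][2] = √(16) = 4.

L[1][1] = 1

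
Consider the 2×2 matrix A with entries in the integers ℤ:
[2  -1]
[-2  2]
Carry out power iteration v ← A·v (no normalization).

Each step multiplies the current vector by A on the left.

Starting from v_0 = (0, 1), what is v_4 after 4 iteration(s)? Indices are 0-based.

v_0 = (0, 1).
v_1 = A·v_0 = (-1, 2).
v_2 = A·v_1 = (-4, 6).
v_3 = A·v_2 = (-14, 20).
v_4 = A·v_3 = (-48, 68).

v_4 = (-48, 68)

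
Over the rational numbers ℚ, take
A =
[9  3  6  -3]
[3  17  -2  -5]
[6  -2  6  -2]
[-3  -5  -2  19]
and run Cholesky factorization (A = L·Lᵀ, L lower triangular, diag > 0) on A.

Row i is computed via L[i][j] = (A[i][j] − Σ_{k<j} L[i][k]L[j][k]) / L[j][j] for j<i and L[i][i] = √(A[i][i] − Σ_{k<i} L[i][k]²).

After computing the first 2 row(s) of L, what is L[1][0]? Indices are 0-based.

Step 1: L[0][0] = √(9) = 3.
  L[1][0] = (3) / L[0][0] = 1.
Step 2: L[1][1] = √(16) = 4.

L[1][0] = 1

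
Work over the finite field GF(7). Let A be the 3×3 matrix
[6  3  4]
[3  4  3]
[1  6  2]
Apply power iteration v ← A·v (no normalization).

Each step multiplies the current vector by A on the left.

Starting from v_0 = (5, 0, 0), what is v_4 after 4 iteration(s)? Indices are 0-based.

v_4 = (2, 5, 1)

v_0 = (5, 0, 0).
v_1 = A·v_0 = (2, 1, 5).
v_2 = A·v_1 = (0, 4, 4).
v_3 = A·v_2 = (0, 0, 4).
v_4 = A·v_3 = (2, 5, 1).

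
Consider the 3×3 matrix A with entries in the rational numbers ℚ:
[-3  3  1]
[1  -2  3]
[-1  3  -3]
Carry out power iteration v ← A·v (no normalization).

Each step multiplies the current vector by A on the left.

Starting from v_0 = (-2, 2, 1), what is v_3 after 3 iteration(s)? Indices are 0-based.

v_3 = (194, -222, 256)

v_0 = (-2, 2, 1).
v_1 = A·v_0 = (13, -3, 5).
v_2 = A·v_1 = (-43, 34, -37).
v_3 = A·v_2 = (194, -222, 256).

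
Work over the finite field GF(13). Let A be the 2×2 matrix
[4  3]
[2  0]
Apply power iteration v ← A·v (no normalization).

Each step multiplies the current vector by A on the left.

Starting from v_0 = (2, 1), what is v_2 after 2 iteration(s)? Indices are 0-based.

v_0 = (2, 1).
v_1 = A·v_0 = (11, 4).
v_2 = A·v_1 = (4, 9).

v_2 = (4, 9)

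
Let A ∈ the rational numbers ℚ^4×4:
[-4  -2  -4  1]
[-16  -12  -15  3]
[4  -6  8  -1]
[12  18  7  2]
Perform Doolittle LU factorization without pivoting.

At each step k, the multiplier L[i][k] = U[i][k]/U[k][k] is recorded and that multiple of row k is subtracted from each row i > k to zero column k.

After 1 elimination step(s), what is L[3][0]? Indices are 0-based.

L[3][0] = -3

[col 0] pivot -4
  R1 -= 4*R0 → (0, -4, 1, -1)  (L[1][0] := 4)
  R2 -= -1*R0 → (0, -8, 4, 0)  (L[2][0] := -1)
  R3 -= -3*R0 → (0, 12, -5, 5)  (L[3][0] := -3)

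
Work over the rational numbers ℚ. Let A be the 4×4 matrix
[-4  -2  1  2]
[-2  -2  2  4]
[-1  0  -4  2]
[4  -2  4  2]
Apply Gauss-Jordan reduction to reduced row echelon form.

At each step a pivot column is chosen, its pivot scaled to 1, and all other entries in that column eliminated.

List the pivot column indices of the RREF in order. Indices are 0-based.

step 1: normalize row 0 (÷-4) = (1, 1/2, -1/4, -1/2)
  row 1: subtract -2×row0 = (0, -1, 3/2, 3)
  row 2: subtract -1×row0 = (0, 1/2, -17/4, 3/2)
  row 3: subtract 4×row0 = (0, -4, 5, 4)
step 2: normalize row 1 (÷-1) = (0, 1, -3/2, -3)
  row 0: subtract 1/2×row1 = (1, 0, 1/2, 1)
  row 2: subtract 1/2×row1 = (0, 0, -7/2, 3)
  row 3: subtract -4×row1 = (0, 0, -1, -8)
step 3: normalize row 2 (÷-7/2) = (0, 0, 1, -6/7)
  row 0: subtract 1/2×row2 = (1, 0, 0, 10/7)
  row 1: subtract -3/2×row2 = (0, 1, 0, -30/7)
  row 3: subtract -1×row2 = (0, 0, 0, -62/7)
step 4: normalize row 3 (÷-62/7) = (0, 0, 0, 1)
  row 0: subtract 10/7×row3 = (1, 0, 0, 0)
  row 1: subtract -30/7×row3 = (0, 1, 0, 0)
  row 2: subtract -6/7×row3 = (0, 0, 1, 0)

pivot columns: 0, 1, 2, 3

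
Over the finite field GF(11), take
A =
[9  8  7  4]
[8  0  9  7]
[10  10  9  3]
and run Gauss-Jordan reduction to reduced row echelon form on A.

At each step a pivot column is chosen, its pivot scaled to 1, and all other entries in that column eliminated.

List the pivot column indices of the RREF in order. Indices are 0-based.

pivot columns: 0, 1, 2

step 1: normalize row 0 (÷9) = (1, 7, 2, 9)
  row 1: subtract 8×row0 = (0, 10, 4, 1)
  row 2: subtract 10×row0 = (0, 6, 0, 1)
step 2: normalize row 1 (÷10) = (0, 1, 7, 10)
  row 0: subtract 7×row1 = (1, 0, 8, 5)
  row 2: subtract 6×row1 = (0, 0, 2, 7)
step 3: normalize row 2 (÷2) = (0, 0, 1, 9)
  row 0: subtract 8×row2 = (1, 0, 0, 10)
  row 1: subtract 7×row2 = (0, 1, 0, 2)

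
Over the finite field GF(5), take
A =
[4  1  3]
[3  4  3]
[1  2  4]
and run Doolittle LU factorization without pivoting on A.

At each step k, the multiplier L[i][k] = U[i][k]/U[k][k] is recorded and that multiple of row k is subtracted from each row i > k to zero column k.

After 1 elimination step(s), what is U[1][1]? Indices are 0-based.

U[1][1] = 2

k=0: U[0][0]=4
  eliminate (1,0): mult=2, new row 1: (0, 2, 2); set L[1][0]=2
  eliminate (2,0): mult=4, new row 2: (0, 3, 2); set L[2][0]=4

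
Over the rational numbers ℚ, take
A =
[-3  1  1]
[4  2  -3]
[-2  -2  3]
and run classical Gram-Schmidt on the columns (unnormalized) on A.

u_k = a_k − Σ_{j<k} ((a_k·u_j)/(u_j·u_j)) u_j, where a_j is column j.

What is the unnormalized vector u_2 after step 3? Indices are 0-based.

u_2 = (2/9, 4/9, 5/9)

Step 1: u_0 = a_0 = (-3, 4, -2).
Step 2: u_1 = a_1 − (9/29)·u_0 = (56/29, 22/29, -40/29).
Step 3: u_2 = a_2 − (-21/29)·u_0 − (-13/18)·u_1 = (2/9, 4/9, 5/9).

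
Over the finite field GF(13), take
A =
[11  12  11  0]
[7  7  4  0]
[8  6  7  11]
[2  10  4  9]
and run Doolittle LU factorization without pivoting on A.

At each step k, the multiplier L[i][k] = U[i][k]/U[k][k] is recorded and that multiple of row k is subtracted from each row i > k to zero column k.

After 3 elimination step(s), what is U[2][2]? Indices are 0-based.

[col 0] pivot 11
  R1 -= 3*R0 → (0, 10, 10, 0)  (L[1][0] := 3)
  R2 -= 9*R0 → (0, 2, 12, 11)  (L[2][0] := 9)
  R3 -= 12*R0 → (0, 9, 2, 9)  (L[3][0] := 12)
[col 1] pivot 10
  R2 -= 8*R1 → (0, 0, 10, 11)  (L[2][1] := 8)
  R3 -= 10*R1 → (0, 0, 6, 9)  (L[3][1] := 10)
[col 2] pivot 10
  R3 -= 11*R2 → (0, 0, 0, 5)  (L[3][2] := 11)

U[2][2] = 10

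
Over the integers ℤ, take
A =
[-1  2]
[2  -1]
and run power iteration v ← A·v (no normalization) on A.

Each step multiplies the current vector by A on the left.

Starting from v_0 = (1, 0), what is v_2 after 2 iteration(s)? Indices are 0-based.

v_0 = (1, 0).
v_1 = A·v_0 = (-1, 2).
v_2 = A·v_1 = (5, -4).

v_2 = (5, -4)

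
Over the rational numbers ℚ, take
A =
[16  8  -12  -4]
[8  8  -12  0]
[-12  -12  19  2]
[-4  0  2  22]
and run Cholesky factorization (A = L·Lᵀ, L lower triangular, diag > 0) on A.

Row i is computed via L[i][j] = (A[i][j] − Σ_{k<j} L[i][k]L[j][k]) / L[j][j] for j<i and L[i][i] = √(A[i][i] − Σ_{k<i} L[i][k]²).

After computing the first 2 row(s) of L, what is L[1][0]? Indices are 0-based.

L[1][0] = 2

Step 1: L[0][0] = √(16) = 4.
  L[1][0] = (8) / L[0][0] = 2.
Step 2: L[1][1] = √(4) = 2.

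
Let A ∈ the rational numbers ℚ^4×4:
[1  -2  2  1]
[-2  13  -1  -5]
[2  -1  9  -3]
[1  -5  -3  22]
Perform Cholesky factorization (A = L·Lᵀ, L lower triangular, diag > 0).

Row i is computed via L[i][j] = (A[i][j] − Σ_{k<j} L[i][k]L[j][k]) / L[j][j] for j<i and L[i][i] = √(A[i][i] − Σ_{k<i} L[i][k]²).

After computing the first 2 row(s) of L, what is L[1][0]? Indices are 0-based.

L[1][0] = -2

Step 1: L[0][0] = √(1) = 1.
  L[1][0] = (-2) / L[0][0] = -2.
Step 2: L[1][1] = √(9) = 3.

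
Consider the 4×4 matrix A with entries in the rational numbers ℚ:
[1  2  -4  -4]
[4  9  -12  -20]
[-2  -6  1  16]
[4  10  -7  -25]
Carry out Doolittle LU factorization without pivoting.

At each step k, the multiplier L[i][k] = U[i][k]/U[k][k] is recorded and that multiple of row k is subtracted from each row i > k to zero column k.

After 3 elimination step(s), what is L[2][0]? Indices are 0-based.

L[2][0] = -2

k=0: U[0][0]=1
  eliminate (1,0): mult=4, new row 1: (0, 1, 4, -4); set L[1][0]=4
  eliminate (2,0): mult=-2, new row 2: (0, -2, -7, 8); set L[2][0]=-2
  eliminate (3,0): mult=4, new row 3: (0, 2, 9, -9); set L[3][0]=4
k=1: U[1][1]=1
  eliminate (2,1): mult=-2, new row 2: (0, 0, 1, 0); set L[2][1]=-2
  eliminate (3,1): mult=2, new row 3: (0, 0, 1, -1); set L[3][1]=2
k=2: U[2][2]=1
  eliminate (3,2): mult=1, new row 3: (0, 0, 0, -1); set L[3][2]=1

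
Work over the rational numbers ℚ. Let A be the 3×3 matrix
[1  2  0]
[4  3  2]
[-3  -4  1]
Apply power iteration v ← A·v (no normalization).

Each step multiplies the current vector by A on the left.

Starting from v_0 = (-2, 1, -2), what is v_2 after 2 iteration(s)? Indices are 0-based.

v_0 = (-2, 1, -2).
v_1 = A·v_0 = (0, -9, 0).
v_2 = A·v_1 = (-18, -27, 36).

v_2 = (-18, -27, 36)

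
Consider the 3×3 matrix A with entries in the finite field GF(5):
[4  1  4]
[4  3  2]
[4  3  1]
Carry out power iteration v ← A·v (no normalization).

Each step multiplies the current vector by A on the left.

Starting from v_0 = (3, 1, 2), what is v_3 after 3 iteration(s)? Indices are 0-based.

v_3 = (1, 0, 2)

v_0 = (3, 1, 2).
v_1 = A·v_0 = (1, 4, 2).
v_2 = A·v_1 = (1, 0, 3).
v_3 = A·v_2 = (1, 0, 2).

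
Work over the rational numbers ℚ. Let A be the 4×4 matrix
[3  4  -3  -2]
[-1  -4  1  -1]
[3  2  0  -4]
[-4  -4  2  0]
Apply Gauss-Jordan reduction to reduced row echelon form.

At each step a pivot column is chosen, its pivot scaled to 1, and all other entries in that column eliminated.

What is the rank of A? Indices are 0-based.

step 1: normalize row 0 (÷3) = (1, 4/3, -1, -2/3)
  row 1: subtract -1×row0 = (0, -8/3, 0, -5/3)
  row 2: subtract 3×row0 = (0, -2, 3, -2)
  row 3: subtract -4×row0 = (0, 4/3, -2, -8/3)
step 2: normalize row 1 (÷-8/3) = (0, 1, 0, 5/8)
  row 0: subtract 4/3×row1 = (1, 0, -1, -3/2)
  row 2: subtract -2×row1 = (0, 0, 3, -3/4)
  row 3: subtract 4/3×row1 = (0, 0, -2, -7/2)
step 3: normalize row 2 (÷3) = (0, 0, 1, -1/4)
  row 0: subtract -1×row2 = (1, 0, 0, -7/4)
  row 3: subtract -2×row2 = (0, 0, 0, -4)
step 4: normalize row 3 (÷-4) = (0, 0, 0, 1)
  row 0: subtract -7/4×row3 = (1, 0, 0, 0)
  row 1: subtract 5/8×row3 = (0, 1, 0, 0)
  row 2: subtract -1/4×row3 = (0, 0, 1, 0)

rank = 4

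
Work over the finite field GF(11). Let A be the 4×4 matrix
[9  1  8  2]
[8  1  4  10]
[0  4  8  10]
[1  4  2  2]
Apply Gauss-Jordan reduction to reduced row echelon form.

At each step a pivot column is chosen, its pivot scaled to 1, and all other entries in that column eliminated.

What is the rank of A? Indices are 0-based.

rank = 3

[1] R0 /= 9  ⇒  (1, 5, 7, 10)
     R1 -= 8·R0  ⇒  (0, 5, 3, 7)
     R3 -= 1·R0  ⇒  (0, 10, 6, 3)
[2] R1 /= 5  ⇒  (0, 1, 5, 8)
     R0 -= 5·R1  ⇒  (1, 0, 4, 3)
     R2 -= 4·R1  ⇒  (0, 0, 10, 0)
     R3 -= 10·R1  ⇒  (0, 0, 0, 0)
[3] R2 /= 10  ⇒  (0, 0, 1, 0)
     R0 -= 4·R2  ⇒  (1, 0, 0, 3)
     R1 -= 5·R2  ⇒  (0, 1, 0, 8)
column 3 empty below row 3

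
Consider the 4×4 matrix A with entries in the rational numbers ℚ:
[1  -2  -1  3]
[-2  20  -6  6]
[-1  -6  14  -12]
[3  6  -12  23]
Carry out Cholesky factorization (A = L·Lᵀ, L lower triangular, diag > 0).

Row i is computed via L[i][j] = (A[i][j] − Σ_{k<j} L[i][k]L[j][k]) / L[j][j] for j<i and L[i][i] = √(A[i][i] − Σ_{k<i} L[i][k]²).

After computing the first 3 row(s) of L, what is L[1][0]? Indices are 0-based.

L[1][0] = -2

Step 1: L[0][0] = √(1) = 1.
  L[1][0] = (-2) / L[0][0] = -2.
Step 2: L[1][1] = √(16) = 4.
  L[2][0] = (-1) / L[0][0] = -1.
  L[2][1] = (-8) / L[1][1] = -2.
Step 3: L[2][2] = √(9) = 3.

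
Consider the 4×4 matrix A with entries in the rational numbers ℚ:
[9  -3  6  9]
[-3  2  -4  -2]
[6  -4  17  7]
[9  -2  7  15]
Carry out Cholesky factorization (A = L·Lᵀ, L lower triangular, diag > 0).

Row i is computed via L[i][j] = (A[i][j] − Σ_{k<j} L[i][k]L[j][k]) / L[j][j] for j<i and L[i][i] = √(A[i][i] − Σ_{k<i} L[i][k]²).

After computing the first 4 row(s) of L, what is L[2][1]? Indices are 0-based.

Step 1: L[0][0] = √(9) = 3.
  L[1][0] = (-3) / L[0][0] = -1.
Step 2: L[1][1] = √(1) = 1.
  L[2][0] = (6) / L[0][0] = 2.
  L[2][1] = (-2) / L[1][1] = -2.
Step 3: L[2][2] = √(9) = 3.
  L[3][0] = (9) / L[0][0] = 3.
  L[3][1] = (1) / L[1][1] = 1.
  L[3][2] = (3) / L[2][2] = 1.
Step 4: L[3][3] = √(4) = 2.

L[2][1] = -2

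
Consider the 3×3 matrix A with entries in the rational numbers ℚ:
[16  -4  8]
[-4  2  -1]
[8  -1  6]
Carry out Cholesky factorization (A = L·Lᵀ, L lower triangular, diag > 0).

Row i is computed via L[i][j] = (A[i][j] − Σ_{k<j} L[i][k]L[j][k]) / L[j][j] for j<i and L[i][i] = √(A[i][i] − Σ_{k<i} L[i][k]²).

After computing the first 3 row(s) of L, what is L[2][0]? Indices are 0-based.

Step 1: L[0][0] = √(16) = 4.
  L[1][0] = (-4) / L[0][0] = -1.
Step 2: L[1][1] = √(1) = 1.
  L[2][0] = (8) / L[0][0] = 2.
  L[2][1] = (1) / L[1][1] = 1.
Step 3: L[2][2] = √(1) = 1.

L[2][0] = 2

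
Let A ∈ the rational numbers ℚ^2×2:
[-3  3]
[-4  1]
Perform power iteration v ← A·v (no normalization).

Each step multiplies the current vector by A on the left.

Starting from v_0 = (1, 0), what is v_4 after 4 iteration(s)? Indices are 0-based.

v_0 = (1, 0).
v_1 = A·v_0 = (-3, -4).
v_2 = A·v_1 = (-3, 8).
v_3 = A·v_2 = (33, 20).
v_4 = A·v_3 = (-39, -112).

v_4 = (-39, -112)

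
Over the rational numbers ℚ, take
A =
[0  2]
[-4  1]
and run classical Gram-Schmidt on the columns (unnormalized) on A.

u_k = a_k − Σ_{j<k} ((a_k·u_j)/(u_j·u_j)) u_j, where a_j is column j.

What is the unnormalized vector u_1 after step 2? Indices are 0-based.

u_1 = (2, 0)

Step 1: u_0 = a_0 = (0, -4).
Step 2: u_1 = a_1 − (-1/4)·u_0 = (2, 0).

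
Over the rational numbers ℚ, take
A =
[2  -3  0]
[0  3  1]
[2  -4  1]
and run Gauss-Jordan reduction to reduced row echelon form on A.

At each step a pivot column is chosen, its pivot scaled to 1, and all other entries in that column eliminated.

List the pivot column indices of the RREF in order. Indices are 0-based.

pivot columns: 0, 1, 2

pivot(0,0)=2: scale R0 → (1, -3/2, 0)
  clear (2,0): R2 −= (2)R0 → (0, -1, 1)
pivot(1,1)=3: scale R1 → (0, 1, 1/3)
  clear (0,1): R0 −= (-3/2)R1 → (1, 0, 1/2)
  clear (2,1): R2 −= (-1)R1 → (0, 0, 4/3)
pivot(2,2)=4/3: scale R2 → (0, 0, 1)
  clear (0,2): R0 −= (1/2)R2 → (1, 0, 0)
  clear (1,2): R1 −= (1/3)R2 → (0, 1, 0)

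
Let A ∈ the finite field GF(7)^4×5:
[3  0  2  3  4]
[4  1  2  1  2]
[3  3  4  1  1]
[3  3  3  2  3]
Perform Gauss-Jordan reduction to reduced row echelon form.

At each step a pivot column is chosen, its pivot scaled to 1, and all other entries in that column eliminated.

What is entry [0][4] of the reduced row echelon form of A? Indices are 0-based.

M[0][4] = 4

step 1: normalize row 0 (÷3) = (1, 0, 3, 1, 6)
  row 1: subtract 4×row0 = (0, 1, 4, 4, 6)
  row 2: subtract 3×row0 = (0, 3, 2, 5, 4)
  row 3: subtract 3×row0 = (0, 3, 1, 6, 6)
step 2: normalize row 1 (÷1) = (0, 1, 4, 4, 6)
  row 2: subtract 3×row1 = (0, 0, 4, 0, 0)
  row 3: subtract 3×row1 = (0, 0, 3, 1, 2)
step 3: normalize row 2 (÷4) = (0, 0, 1, 0, 0)
  row 0: subtract 3×row2 = (1, 0, 0, 1, 6)
  row 1: subtract 4×row2 = (0, 1, 0, 4, 6)
  row 3: subtract 3×row2 = (0, 0, 0, 1, 2)
step 4: normalize row 3 (÷1) = (0, 0, 0, 1, 2)
  row 0: subtract 1×row3 = (1, 0, 0, 0, 4)
  row 1: subtract 4×row3 = (0, 1, 0, 0, 5)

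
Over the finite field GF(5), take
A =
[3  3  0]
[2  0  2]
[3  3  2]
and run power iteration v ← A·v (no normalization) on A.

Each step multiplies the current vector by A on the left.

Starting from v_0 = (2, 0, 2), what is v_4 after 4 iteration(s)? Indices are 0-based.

v_0 = (2, 0, 2).
v_1 = A·v_0 = (1, 3, 0).
v_2 = A·v_1 = (2, 2, 2).
v_3 = A·v_2 = (2, 3, 1).
v_4 = A·v_3 = (0, 1, 2).

v_4 = (0, 1, 2)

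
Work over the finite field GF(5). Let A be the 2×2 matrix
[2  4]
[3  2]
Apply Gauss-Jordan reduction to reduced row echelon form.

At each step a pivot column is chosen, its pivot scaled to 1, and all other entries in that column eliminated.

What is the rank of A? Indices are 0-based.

rank = 2

[1] R0 /= 2  ⇒  (1, 2)
     R1 -= 3·R0  ⇒  (0, 1)
[2] R1 /= 1  ⇒  (0, 1)
     R0 -= 2·R1  ⇒  (1, 0)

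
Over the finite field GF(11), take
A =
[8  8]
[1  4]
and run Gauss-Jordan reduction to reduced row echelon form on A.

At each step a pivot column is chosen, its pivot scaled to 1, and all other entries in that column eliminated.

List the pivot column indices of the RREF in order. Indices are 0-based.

[1] R0 /= 8  ⇒  (1, 1)
     R1 -= 1·R0  ⇒  (0, 3)
[2] R1 /= 3  ⇒  (0, 1)
     R0 -= 1·R1  ⇒  (1, 0)

pivot columns: 0, 1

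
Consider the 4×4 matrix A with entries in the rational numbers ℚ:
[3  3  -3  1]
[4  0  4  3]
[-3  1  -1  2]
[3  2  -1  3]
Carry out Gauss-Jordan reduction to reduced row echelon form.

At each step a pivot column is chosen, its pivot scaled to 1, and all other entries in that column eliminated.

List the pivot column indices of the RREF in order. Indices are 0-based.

[1] R0 /= 3  ⇒  (1, 1, -1, 1/3)
     R1 -= 4·R0  ⇒  (0, -4, 8, 5/3)
     R2 -= -3·R0  ⇒  (0, 4, -4, 3)
     R3 -= 3·R0  ⇒  (0, -1, 2, 2)
[2] R1 /= -4  ⇒  (0, 1, -2, -5/12)
     R0 -= 1·R1  ⇒  (1, 0, 1, 3/4)
     R2 -= 4·R1  ⇒  (0, 0, 4, 14/3)
     R3 -= -1·R1  ⇒  (0, 0, 0, 19/12)
[3] R2 /= 4  ⇒  (0, 0, 1, 7/6)
     R0 -= 1·R2  ⇒  (1, 0, 0, -5/12)
     R1 -= -2·R2  ⇒  (0, 1, 0, 23/12)
[4] R3 /= 19/12  ⇒  (0, 0, 0, 1)
     R0 -= -5/12·R3  ⇒  (1, 0, 0, 0)
     R1 -= 23/12·R3  ⇒  (0, 1, 0, 0)
     R2 -= 7/6·R3  ⇒  (0, 0, 1, 0)

pivot columns: 0, 1, 2, 3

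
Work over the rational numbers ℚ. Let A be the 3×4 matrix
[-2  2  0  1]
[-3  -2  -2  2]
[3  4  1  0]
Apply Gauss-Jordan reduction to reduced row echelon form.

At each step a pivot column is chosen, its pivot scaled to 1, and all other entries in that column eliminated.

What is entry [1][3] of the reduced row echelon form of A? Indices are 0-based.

pivot(0,0)=-2: scale R0 → (1, -1, 0, -1/2)
  clear (1,0): R1 −= (-3)R0 → (0, -5, -2, 1/2)
  clear (2,0): R2 −= (3)R0 → (0, 7, 1, 3/2)
pivot(1,1)=-5: scale R1 → (0, 1, 2/5, -1/10)
  clear (0,1): R0 −= (-1)R1 → (1, 0, 2/5, -3/5)
  clear (2,1): R2 −= (7)R1 → (0, 0, -9/5, 11/5)
pivot(2,2)=-9/5: scale R2 → (0, 0, 1, -11/9)
  clear (0,2): R0 −= (2/5)R2 → (1, 0, 0, -1/9)
  clear (1,2): R1 −= (2/5)R2 → (0, 1, 0, 7/18)

M[1][3] = 7/18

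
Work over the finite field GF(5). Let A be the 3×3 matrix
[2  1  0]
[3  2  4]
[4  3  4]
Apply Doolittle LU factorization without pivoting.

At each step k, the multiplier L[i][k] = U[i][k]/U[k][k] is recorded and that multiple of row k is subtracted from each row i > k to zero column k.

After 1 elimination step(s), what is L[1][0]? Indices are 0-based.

[col 0] pivot 2
  R1 -= 4*R0 → (0, 3, 4)  (L[1][0] := 4)
  R2 -= 2*R0 → (0, 1, 4)  (L[2][0] := 2)

L[1][0] = 4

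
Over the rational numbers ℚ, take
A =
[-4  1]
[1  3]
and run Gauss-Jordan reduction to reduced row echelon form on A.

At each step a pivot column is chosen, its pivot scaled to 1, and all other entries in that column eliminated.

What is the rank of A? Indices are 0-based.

step 1: normalize row 0 (÷-4) = (1, -1/4)
  row 1: subtract 1×row0 = (0, 13/4)
step 2: normalize row 1 (÷13/4) = (0, 1)
  row 0: subtract -1/4×row1 = (1, 0)

rank = 2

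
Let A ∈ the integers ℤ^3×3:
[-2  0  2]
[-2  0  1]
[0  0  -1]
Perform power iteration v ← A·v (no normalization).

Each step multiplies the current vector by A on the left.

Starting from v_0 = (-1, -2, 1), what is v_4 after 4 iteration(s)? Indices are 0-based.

v_4 = (-46, -45, 1)

v_0 = (-1, -2, 1).
v_1 = A·v_0 = (4, 3, -1).
v_2 = A·v_1 = (-10, -9, 1).
v_3 = A·v_2 = (22, 21, -1).
v_4 = A·v_3 = (-46, -45, 1).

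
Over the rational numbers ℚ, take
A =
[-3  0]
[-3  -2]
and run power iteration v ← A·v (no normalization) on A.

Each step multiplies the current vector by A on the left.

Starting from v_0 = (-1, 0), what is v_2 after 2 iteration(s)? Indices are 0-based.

v_2 = (-9, -15)

v_0 = (-1, 0).
v_1 = A·v_0 = (3, 3).
v_2 = A·v_1 = (-9, -15).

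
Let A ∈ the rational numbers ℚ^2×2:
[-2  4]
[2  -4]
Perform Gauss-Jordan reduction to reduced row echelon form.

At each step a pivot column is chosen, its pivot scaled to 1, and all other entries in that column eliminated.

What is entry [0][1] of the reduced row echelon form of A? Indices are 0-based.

M[0][1] = -2

step 1: normalize row 0 (÷-2) = (1, -2)
  row 1: subtract 2×row0 = (0, 0)
skip col 1 (zero from row 1)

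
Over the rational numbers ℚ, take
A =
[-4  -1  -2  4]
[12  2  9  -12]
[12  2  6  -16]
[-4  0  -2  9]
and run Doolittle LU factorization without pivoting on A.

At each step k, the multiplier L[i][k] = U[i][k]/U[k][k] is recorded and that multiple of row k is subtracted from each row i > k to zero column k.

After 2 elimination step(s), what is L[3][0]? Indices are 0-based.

[col 0] pivot -4
  R1 -= -3*R0 → (0, -1, 3, 0)  (L[1][0] := -3)
  R2 -= -3*R0 → (0, -1, 0, -4)  (L[2][0] := -3)
  R3 -= 1*R0 → (0, 1, 0, 5)  (L[3][0] := 1)
[col 1] pivot -1
  R2 -= 1*R1 → (0, 0, -3, -4)  (L[2][1] := 1)
  R3 -= -1*R1 → (0, 0, 3, 5)  (L[3][1] := -1)

L[3][0] = 1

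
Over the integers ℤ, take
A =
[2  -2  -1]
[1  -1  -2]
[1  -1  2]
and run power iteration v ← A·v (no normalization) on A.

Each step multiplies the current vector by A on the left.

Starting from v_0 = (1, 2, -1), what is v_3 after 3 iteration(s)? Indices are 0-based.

v_3 = (-2, 11, -21)

v_0 = (1, 2, -1).
v_1 = A·v_0 = (-1, 1, -3).
v_2 = A·v_1 = (-1, 4, -8).
v_3 = A·v_2 = (-2, 11, -21).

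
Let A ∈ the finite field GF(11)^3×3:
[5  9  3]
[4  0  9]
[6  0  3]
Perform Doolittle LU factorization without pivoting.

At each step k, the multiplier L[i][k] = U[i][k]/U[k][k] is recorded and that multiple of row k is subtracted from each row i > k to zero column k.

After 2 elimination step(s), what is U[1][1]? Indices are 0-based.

U[1][1] = 6

Step 1: pivot at (0,0) is 5.
  row1 ← row1 − (3)·row0  ⇒  L[1][0]=3, U row1=(0, 6, 0)
  row2 ← row2 − (10)·row0  ⇒  L[2][0]=10, U row2=(0, 9, 6)
Step 2: pivot at (1,1) is 6.
  row2 ← row2 − (7)·row1  ⇒  L[2][1]=7, U row2=(0, 0, 6)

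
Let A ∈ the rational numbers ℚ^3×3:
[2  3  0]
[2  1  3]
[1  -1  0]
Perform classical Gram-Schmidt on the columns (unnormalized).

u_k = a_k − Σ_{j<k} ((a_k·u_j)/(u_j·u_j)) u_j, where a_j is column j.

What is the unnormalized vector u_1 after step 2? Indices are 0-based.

Step 1: u_0 = a_0 = (2, 2, 1).
Step 2: u_1 = a_1 − (7/9)·u_0 = (13/9, -5/9, -16/9).

u_1 = (13/9, -5/9, -16/9)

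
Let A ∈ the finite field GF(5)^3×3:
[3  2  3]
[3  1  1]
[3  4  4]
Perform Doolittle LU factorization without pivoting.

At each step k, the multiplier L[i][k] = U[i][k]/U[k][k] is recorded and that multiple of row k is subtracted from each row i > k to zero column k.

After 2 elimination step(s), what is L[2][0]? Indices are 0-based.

k=0: U[0][0]=3
  eliminate (1,0): mult=1, new row 1: (0, 4, 3); set L[1][0]=1
  eliminate (2,0): mult=1, new row 2: (0, 2, 1); set L[2][0]=1
k=1: U[1][1]=4
  eliminate (2,1): mult=3, new row 2: (0, 0, 2); set L[2][1]=3

L[2][0] = 1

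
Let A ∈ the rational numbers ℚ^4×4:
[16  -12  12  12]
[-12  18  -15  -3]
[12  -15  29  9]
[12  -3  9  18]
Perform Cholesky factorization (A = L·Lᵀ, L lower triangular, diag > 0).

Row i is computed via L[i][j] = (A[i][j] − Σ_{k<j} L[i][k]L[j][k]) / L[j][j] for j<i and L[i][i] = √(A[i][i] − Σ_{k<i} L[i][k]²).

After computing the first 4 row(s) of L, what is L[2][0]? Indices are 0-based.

L[2][0] = 3

Step 1: L[0][0] = √(16) = 4.
  L[1][0] = (-12) / L[0][0] = -3.
Step 2: L[1][1] = √(9) = 3.
  L[2][0] = (12) / L[0][0] = 3.
  L[2][1] = (-6) / L[1][1] = -2.
Step 3: L[2][2] = √(16) = 4.
  L[3][0] = (12) / L[0][0] = 3.
  L[3][1] = (6) / L[1][1] = 2.
  L[3][2] = (4) / L[2][2] = 1.
Step 4: L[3][3] = √(4) = 2.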